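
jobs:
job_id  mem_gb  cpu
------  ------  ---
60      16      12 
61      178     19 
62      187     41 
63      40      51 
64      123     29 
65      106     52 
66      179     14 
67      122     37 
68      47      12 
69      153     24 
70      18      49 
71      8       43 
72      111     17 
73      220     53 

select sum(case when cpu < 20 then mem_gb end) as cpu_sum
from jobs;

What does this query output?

job_id=60: ✓ → 16
job_id=61: ✓ → 178
job_id=62: ✗
job_id=63: ✗
job_id=64: ✗
job_id=65: ✗
job_id=66: ✓ → 179
job_id=67: ✗
job_id=68: ✓ → 47
job_id=69: ✗
job_id=70: ✗
job_id=71: ✗
job_id=72: ✓ → 111
job_id=73: ✗
cpu_sum = 16 + 178 + 179 + 47 + 111 = 531

531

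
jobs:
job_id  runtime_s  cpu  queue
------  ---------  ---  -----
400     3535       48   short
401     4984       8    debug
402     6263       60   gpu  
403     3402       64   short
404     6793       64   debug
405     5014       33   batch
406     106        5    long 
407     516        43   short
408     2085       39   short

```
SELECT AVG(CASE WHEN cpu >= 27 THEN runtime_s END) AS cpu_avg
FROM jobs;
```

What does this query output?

3944

job_id=400: ✓ → 3535
job_id=401: ✗
job_id=402: ✓ → 6263
job_id=403: ✓ → 3402
job_id=404: ✓ → 6793
job_id=405: ✓ → 5014
job_id=406: ✗
job_id=407: ✓ → 516
job_id=408: ✓ → 2085
cpu_avg = (3535 + 6263 + 3402 + 6793 + 5014 + 516 + 2085) / 7 = 3944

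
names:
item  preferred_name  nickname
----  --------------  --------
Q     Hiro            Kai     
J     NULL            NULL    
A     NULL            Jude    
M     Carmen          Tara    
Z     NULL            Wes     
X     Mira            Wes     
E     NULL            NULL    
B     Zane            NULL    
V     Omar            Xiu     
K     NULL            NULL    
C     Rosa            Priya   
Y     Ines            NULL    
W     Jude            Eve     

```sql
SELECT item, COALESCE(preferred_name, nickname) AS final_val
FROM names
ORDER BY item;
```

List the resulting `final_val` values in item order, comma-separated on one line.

Jude, Zane, Rosa, NULL, NULL, NULL, Carmen, Hiro, Omar, Jude, Mira, Ines, Wes

item=A: preferred_name=NULL, nickname=Jude → Jude
item=B: preferred_name=Zane → Zane
item=C: preferred_name=Rosa → Rosa
item=E: preferred_name=NULL, nickname=NULL (all NULL) → NULL
item=J: preferred_name=NULL, nickname=NULL (all NULL) → NULL
item=K: preferred_name=NULL, nickname=NULL (all NULL) → NULL
item=M: preferred_name=Carmen → Carmen
item=Q: preferred_name=Hiro → Hiro
item=V: preferred_name=Omar → Omar
item=W: preferred_name=Jude → Jude
item=X: preferred_name=Mira → Mira
item=Y: preferred_name=Ines → Ines
item=Z: preferred_name=NULL, nickname=Wes → Wes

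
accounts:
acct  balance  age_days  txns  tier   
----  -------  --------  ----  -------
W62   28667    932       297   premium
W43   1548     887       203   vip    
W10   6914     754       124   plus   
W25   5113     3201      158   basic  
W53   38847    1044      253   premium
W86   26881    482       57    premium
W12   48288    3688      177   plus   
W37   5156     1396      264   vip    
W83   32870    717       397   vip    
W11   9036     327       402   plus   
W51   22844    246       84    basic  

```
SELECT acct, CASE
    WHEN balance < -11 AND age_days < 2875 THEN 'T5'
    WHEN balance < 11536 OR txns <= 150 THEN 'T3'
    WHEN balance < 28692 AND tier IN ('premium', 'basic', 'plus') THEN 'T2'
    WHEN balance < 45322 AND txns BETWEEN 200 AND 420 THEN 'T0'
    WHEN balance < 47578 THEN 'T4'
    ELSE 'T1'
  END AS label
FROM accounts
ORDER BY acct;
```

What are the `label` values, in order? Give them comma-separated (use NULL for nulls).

acct=W10: balance < 11536 OR txns <= 150 → T3
acct=W11: balance < 11536 OR txns <= 150 → T3
acct=W12: ELSE → T1
acct=W25: balance < 11536 OR txns <= 150 → T3
acct=W37: balance < 11536 OR txns <= 150 → T3
acct=W43: balance < 11536 OR txns <= 150 → T3
acct=W51: balance < 11536 OR txns <= 150 → T3
acct=W53: balance < 45322 AND txns BETWEEN 200 AND 420 → T0
acct=W62: balance < 28692 AND tier IN ('premium', 'basic', 'plus') → T2
acct=W83: balance < 45322 AND txns BETWEEN 200 AND 420 → T0
acct=W86: balance < 11536 OR txns <= 150 → T3

T3, T3, T1, T3, T3, T3, T3, T0, T2, T0, T3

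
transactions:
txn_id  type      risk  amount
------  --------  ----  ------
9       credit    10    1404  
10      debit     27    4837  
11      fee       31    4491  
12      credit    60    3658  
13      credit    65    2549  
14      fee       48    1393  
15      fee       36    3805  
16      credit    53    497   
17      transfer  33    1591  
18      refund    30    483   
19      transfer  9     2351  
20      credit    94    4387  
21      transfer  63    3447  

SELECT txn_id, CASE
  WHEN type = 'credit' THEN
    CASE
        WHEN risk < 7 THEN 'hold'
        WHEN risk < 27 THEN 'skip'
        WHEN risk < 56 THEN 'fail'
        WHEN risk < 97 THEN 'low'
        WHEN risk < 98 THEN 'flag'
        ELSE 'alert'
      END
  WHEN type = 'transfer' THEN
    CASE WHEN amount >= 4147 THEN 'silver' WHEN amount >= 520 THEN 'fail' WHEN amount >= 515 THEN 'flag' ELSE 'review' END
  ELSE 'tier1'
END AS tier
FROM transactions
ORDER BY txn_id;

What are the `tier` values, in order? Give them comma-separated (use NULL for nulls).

skip, tier1, tier1, low, low, tier1, tier1, fail, fail, tier1, fail, low, fail

txn_id=9: type='credit' → inner[risk < 27] → skip
txn_id=10: type='debit' → outer ELSE → tier1
txn_id=11: type='fee' → outer ELSE → tier1
txn_id=12: type='credit' → inner[risk < 97] → low
txn_id=13: type='credit' → inner[risk < 97] → low
txn_id=14: type='fee' → outer ELSE → tier1
txn_id=15: type='fee' → outer ELSE → tier1
txn_id=16: type='credit' → inner[risk < 56] → fail
txn_id=17: type='transfer' → inner[amount >= 520] → fail
txn_id=18: type='refund' → outer ELSE → tier1
txn_id=19: type='transfer' → inner[amount >= 520] → fail
txn_id=20: type='credit' → inner[risk < 97] → low
txn_id=21: type='transfer' → inner[amount >= 520] → fail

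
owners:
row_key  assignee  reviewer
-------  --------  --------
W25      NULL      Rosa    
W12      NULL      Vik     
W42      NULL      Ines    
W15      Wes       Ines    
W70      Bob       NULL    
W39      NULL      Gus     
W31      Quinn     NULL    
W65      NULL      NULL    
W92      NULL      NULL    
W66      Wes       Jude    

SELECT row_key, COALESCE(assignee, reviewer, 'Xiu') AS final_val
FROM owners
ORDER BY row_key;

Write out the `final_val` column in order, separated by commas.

row_key=W12: assignee=NULL, reviewer=Vik → Vik
row_key=W15: assignee=Wes → Wes
row_key=W25: assignee=NULL, reviewer=Rosa → Rosa
row_key=W31: assignee=Quinn → Quinn
row_key=W39: assignee=NULL, reviewer=Gus → Gus
row_key=W42: assignee=NULL, reviewer=Ines → Ines
row_key=W65: assignee=NULL, reviewer=NULL, → literal Xiu → Xiu
row_key=W66: assignee=Wes → Wes
row_key=W70: assignee=Bob → Bob
row_key=W92: assignee=NULL, reviewer=NULL, → literal Xiu → Xiu

Vik, Wes, Rosa, Quinn, Gus, Ines, Xiu, Wes, Bob, Xiu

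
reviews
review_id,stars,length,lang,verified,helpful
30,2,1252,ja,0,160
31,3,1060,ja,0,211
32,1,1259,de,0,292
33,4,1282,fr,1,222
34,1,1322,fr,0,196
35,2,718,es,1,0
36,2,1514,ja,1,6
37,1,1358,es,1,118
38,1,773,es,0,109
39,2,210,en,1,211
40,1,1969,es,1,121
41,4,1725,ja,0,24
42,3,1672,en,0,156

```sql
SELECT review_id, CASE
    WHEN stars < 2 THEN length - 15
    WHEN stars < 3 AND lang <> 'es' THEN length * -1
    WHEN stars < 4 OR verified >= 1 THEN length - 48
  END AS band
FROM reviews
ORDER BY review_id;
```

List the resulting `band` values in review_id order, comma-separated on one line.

-1252, 1012, 1244, 1234, 1307, 670, -1514, 1343, 758, -210, 1954, NULL, 1624

review_id=30: stars < 3 AND lang <> 'es' → -1252
review_id=31: stars < 4 OR verified >= 1 → 1012
review_id=32: stars < 2 → 1244
review_id=33: stars < 4 OR verified >= 1 → 1234
review_id=34: stars < 2 → 1307
review_id=35: stars < 4 OR verified >= 1 → 670
review_id=36: stars < 3 AND lang <> 'es' → -1514
review_id=37: stars < 2 → 1343
review_id=38: stars < 2 → 758
review_id=39: stars < 3 AND lang <> 'es' → -210
review_id=40: stars < 2 → 1954
review_id=41: (no match → NULL) → NULL
review_id=42: stars < 4 OR verified >= 1 → 1624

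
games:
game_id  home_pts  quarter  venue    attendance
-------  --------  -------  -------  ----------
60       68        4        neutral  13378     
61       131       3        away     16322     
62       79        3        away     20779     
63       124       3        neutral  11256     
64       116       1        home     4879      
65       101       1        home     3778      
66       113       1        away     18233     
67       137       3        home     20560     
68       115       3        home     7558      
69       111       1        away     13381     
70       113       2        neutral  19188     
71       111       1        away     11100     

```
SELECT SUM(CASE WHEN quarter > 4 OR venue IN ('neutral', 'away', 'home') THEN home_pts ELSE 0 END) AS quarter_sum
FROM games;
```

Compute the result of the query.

1319

game_id=60: ✓ → 68
game_id=61: ✓ → 131
game_id=62: ✓ → 79
game_id=63: ✓ → 124
game_id=64: ✓ → 116
game_id=65: ✓ → 101
game_id=66: ✓ → 113
game_id=67: ✓ → 137
game_id=68: ✓ → 115
game_id=69: ✓ → 111
game_id=70: ✓ → 113
game_id=71: ✓ → 111
quarter_sum = 68 + 131 + 79 + 124 + 116 + 101 + 113 + 137 + 115 + 111 + 113 + 111 = 1319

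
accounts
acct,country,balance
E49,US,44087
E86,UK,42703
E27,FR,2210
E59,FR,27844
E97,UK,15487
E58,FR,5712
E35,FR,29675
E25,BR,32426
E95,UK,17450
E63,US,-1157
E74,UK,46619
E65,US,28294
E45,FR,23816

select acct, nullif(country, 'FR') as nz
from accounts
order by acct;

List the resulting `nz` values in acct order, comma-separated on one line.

acct=E25: country=BR vs FR: differ → BR
acct=E27: country=FR vs FR: equal → NULL
acct=E35: country=FR vs FR: equal → NULL
acct=E45: country=FR vs FR: equal → NULL
acct=E49: country=US vs FR: differ → US
acct=E58: country=FR vs FR: equal → NULL
acct=E59: country=FR vs FR: equal → NULL
acct=E63: country=US vs FR: differ → US
acct=E65: country=US vs FR: differ → US
acct=E74: country=UK vs FR: differ → UK
acct=E86: country=UK vs FR: differ → UK
acct=E95: country=UK vs FR: differ → UK
acct=E97: country=UK vs FR: differ → UK

BR, NULL, NULL, NULL, US, NULL, NULL, US, US, UK, UK, UK, UK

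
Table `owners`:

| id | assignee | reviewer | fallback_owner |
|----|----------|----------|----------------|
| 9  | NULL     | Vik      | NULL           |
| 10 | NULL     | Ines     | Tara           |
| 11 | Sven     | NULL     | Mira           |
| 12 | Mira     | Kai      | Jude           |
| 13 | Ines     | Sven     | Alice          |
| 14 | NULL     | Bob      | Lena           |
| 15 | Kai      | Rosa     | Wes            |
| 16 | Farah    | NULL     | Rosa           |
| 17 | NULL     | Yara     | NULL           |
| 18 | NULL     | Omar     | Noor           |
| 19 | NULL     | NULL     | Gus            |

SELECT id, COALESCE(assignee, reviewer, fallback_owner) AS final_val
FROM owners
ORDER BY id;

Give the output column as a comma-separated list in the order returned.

Vik, Ines, Sven, Mira, Ines, Bob, Kai, Farah, Yara, Omar, Gus

id=9: assignee=NULL, reviewer=Vik → Vik
id=10: assignee=NULL, reviewer=Ines → Ines
id=11: assignee=Sven → Sven
id=12: assignee=Mira → Mira
id=13: assignee=Ines → Ines
id=14: assignee=NULL, reviewer=Bob → Bob
id=15: assignee=Kai → Kai
id=16: assignee=Farah → Farah
id=17: assignee=NULL, reviewer=Yara → Yara
id=18: assignee=NULL, reviewer=Omar → Omar
id=19: assignee=NULL, reviewer=NULL, fallback_owner=Gus → Gus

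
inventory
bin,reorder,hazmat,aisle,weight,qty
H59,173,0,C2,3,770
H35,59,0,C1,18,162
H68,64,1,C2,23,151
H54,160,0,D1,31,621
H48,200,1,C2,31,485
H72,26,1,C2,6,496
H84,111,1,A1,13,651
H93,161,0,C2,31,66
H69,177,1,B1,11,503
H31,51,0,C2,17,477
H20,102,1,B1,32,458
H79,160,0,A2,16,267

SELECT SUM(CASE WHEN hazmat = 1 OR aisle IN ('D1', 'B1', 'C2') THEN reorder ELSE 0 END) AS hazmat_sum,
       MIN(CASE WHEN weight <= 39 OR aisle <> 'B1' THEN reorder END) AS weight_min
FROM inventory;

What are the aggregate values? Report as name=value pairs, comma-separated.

[hazmat_sum: hazmat = 1 OR aisle IN ('D1', 'B1', 'C2')]
bin=H59: ✓ → 173
bin=H35: ✗
bin=H68: ✓ → 64
bin=H54: ✓ → 160
bin=H48: ✓ → 200
bin=H72: ✓ → 26
bin=H84: ✓ → 111
bin=H93: ✓ → 161
bin=H69: ✓ → 177
bin=H31: ✓ → 51
bin=H20: ✓ → 102
bin=H79: ✗
hazmat_sum = 173 + 64 + 160 + 200 + 26 + 111 + 161 + 177 + 51 + 102 = 1225
—
[weight_min: weight <= 39 OR aisle <> 'B1']
bin=H59: ✓ → 173
bin=H35: ✓ → 59
bin=H68: ✓ → 64
bin=H54: ✓ → 160
bin=H48: ✓ → 200
bin=H72: ✓ → 26
bin=H84: ✓ → 111
bin=H93: ✓ → 161
bin=H69: ✓ → 177
bin=H31: ✓ → 51
bin=H20: ✓ → 102
bin=H79: ✓ → 160
weight_min = MIN(173, 59, 64, 160, 200, 26, 111, 161, 177, 51, 102, 160) = 26

hazmat_sum=1225, weight_min=26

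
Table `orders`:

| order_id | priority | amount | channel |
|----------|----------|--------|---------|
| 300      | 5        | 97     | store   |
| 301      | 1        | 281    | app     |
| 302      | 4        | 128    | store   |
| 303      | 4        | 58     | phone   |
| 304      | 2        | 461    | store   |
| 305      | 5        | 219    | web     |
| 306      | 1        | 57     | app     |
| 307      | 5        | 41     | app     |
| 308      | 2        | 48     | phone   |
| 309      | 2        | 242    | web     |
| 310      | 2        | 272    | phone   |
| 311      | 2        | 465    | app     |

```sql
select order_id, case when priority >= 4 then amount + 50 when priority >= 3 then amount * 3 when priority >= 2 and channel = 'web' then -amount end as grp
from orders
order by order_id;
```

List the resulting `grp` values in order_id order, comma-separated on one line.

order_id=300: priority >= 4 → 147
order_id=301: (no match → NULL) → NULL
order_id=302: priority >= 4 → 178
order_id=303: priority >= 4 → 108
order_id=304: (no match → NULL) → NULL
order_id=305: priority >= 4 → 269
order_id=306: (no match → NULL) → NULL
order_id=307: priority >= 4 → 91
order_id=308: (no match → NULL) → NULL
order_id=309: priority >= 2 and channel = 'web' → -242
order_id=310: (no match → NULL) → NULL
order_id=311: (no match → NULL) → NULL

147, NULL, 178, 108, NULL, 269, NULL, 91, NULL, -242, NULL, NULL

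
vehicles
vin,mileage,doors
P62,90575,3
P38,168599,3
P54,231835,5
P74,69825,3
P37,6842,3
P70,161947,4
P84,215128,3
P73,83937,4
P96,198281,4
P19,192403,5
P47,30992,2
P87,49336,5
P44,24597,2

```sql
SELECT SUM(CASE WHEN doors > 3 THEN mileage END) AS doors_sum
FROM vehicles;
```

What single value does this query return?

vin=P62: ✗
vin=P38: ✗
vin=P54: ✓ → 231835
vin=P74: ✗
vin=P37: ✗
vin=P70: ✓ → 161947
vin=P84: ✗
vin=P73: ✓ → 83937
vin=P96: ✓ → 198281
vin=P19: ✓ → 192403
vin=P47: ✗
vin=P87: ✓ → 49336
vin=P44: ✗
doors_sum = 231835 + 161947 + 83937 + 198281 + 192403 + 49336 = 917739

917739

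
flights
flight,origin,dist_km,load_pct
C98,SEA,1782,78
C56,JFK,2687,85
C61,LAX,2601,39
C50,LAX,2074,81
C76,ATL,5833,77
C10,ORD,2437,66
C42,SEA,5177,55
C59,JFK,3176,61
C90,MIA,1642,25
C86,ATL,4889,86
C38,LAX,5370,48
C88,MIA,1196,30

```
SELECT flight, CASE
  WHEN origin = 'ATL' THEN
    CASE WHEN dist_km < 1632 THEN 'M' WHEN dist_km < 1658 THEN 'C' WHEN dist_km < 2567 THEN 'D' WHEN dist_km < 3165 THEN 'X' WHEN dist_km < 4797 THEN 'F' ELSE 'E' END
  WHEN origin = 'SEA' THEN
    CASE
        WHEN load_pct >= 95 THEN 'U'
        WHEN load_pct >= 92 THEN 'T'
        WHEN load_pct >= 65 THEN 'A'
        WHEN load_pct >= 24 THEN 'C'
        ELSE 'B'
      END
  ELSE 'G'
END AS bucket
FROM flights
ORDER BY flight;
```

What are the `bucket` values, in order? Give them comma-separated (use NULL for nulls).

G, G, C, G, G, G, G, E, E, G, G, A

flight=C10: origin='ORD' → outer ELSE → G
flight=C38: origin='LAX' → outer ELSE → G
flight=C42: origin='SEA' → inner[load_pct >= 24] → C
flight=C50: origin='LAX' → outer ELSE → G
flight=C56: origin='JFK' → outer ELSE → G
flight=C59: origin='JFK' → outer ELSE → G
flight=C61: origin='LAX' → outer ELSE → G
flight=C76: origin='ATL' → inner[ELSE] → E
flight=C86: origin='ATL' → inner[ELSE] → E
flight=C88: origin='MIA' → outer ELSE → G
flight=C90: origin='MIA' → outer ELSE → G
flight=C98: origin='SEA' → inner[load_pct >= 65] → A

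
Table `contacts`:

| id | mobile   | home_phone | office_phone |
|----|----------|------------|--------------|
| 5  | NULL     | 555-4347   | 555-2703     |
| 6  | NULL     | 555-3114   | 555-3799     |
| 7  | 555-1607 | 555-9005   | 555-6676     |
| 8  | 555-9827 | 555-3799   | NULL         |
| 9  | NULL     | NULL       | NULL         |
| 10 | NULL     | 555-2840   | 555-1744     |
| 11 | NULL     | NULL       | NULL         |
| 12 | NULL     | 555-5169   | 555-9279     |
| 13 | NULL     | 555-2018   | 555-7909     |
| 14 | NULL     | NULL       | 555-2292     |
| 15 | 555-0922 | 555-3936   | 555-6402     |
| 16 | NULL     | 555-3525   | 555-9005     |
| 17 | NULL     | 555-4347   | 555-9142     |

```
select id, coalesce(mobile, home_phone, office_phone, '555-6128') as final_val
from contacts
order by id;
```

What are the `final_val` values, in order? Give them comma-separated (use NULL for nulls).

555-4347, 555-3114, 555-1607, 555-9827, 555-6128, 555-2840, 555-6128, 555-5169, 555-2018, 555-2292, 555-0922, 555-3525, 555-4347

id=5: mobile=NULL, home_phone=555-4347 → 555-4347
id=6: mobile=NULL, home_phone=555-3114 → 555-3114
id=7: mobile=555-1607 → 555-1607
id=8: mobile=555-9827 → 555-9827
id=9: mobile=NULL, home_phone=NULL, office_phone=NULL, → literal 555-6128 → 555-6128
id=10: mobile=NULL, home_phone=555-2840 → 555-2840
id=11: mobile=NULL, home_phone=NULL, office_phone=NULL, → literal 555-6128 → 555-6128
id=12: mobile=NULL, home_phone=555-5169 → 555-5169
id=13: mobile=NULL, home_phone=555-2018 → 555-2018
id=14: mobile=NULL, home_phone=NULL, office_phone=555-2292 → 555-2292
id=15: mobile=555-0922 → 555-0922
id=16: mobile=NULL, home_phone=555-3525 → 555-3525
id=17: mobile=NULL, home_phone=555-4347 → 555-4347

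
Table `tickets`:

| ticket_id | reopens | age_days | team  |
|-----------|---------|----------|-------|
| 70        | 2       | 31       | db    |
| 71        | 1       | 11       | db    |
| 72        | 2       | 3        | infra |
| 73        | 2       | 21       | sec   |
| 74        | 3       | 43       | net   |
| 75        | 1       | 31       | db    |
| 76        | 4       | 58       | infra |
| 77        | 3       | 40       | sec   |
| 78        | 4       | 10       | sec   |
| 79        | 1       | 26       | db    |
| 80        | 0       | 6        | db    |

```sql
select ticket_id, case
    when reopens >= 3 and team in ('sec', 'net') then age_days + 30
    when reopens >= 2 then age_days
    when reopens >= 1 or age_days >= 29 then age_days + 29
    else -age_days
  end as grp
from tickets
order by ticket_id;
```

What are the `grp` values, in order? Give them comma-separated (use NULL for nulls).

31, 40, 3, 21, 73, 60, 58, 70, 40, 55, -6

ticket_id=70: reopens >= 2 → 31
ticket_id=71: reopens >= 1 or age_days >= 29 → 40
ticket_id=72: reopens >= 2 → 3
ticket_id=73: reopens >= 2 → 21
ticket_id=74: reopens >= 3 and team in ('sec', 'net') → 73
ticket_id=75: reopens >= 1 or age_days >= 29 → 60
ticket_id=76: reopens >= 2 → 58
ticket_id=77: reopens >= 3 and team in ('sec', 'net') → 70
ticket_id=78: reopens >= 3 and team in ('sec', 'net') → 40
ticket_id=79: reopens >= 1 or age_days >= 29 → 55
ticket_id=80: ELSE → -6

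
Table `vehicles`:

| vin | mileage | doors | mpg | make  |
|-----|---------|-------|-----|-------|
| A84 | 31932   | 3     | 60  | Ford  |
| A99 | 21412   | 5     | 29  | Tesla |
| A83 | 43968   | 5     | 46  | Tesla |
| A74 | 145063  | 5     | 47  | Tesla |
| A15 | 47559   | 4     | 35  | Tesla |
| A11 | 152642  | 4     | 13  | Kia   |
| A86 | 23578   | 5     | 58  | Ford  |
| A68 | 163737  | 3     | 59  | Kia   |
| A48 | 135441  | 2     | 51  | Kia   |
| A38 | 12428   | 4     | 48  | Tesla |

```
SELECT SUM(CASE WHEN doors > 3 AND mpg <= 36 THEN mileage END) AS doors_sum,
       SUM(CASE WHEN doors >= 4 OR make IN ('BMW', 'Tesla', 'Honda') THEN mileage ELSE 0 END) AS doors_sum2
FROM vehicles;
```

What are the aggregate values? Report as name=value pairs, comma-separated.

doors_sum=221613, doors_sum2=446650

[doors_sum: doors > 3 AND mpg <= 36]
vin=A84: ✗
vin=A99: ✓ → 21412
vin=A83: ✗
vin=A74: ✗
vin=A15: ✓ → 47559
vin=A11: ✓ → 152642
vin=A86: ✗
vin=A68: ✗
vin=A48: ✗
vin=A38: ✗
doors_sum = 21412 + 47559 + 152642 = 221613
—
[doors_sum2: doors >= 4 OR make IN ('BMW', 'Tesla', 'Honda')]
vin=A84: ✗
vin=A99: ✓ → 21412
vin=A83: ✓ → 43968
vin=A74: ✓ → 145063
vin=A15: ✓ → 47559
vin=A11: ✓ → 152642
vin=A86: ✓ → 23578
vin=A68: ✗
vin=A48: ✗
vin=A38: ✓ → 12428
doors_sum2 = 21412 + 43968 + 145063 + 47559 + 152642 + 23578 + 12428 = 446650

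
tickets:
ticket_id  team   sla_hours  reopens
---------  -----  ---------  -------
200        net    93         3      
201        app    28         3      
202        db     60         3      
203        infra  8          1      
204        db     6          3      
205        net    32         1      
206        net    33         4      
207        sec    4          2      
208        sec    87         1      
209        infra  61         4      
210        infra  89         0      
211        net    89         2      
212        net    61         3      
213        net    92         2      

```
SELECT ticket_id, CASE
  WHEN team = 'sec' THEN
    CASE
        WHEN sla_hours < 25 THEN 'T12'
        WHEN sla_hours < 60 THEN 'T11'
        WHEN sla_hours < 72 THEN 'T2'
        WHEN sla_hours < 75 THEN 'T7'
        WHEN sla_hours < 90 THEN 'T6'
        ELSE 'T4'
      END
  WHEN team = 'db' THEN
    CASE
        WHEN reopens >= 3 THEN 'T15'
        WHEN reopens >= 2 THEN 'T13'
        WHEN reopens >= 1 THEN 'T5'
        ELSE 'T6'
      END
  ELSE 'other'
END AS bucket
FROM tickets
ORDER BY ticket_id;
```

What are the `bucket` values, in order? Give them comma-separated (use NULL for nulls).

other, other, T15, other, T15, other, other, T12, T6, other, other, other, other, other

ticket_id=200: team='net' → outer ELSE → other
ticket_id=201: team='app' → outer ELSE → other
ticket_id=202: team='db' → inner[reopens >= 3] → T15
ticket_id=203: team='infra' → outer ELSE → other
ticket_id=204: team='db' → inner[reopens >= 3] → T15
ticket_id=205: team='net' → outer ELSE → other
ticket_id=206: team='net' → outer ELSE → other
ticket_id=207: team='sec' → inner[sla_hours < 25] → T12
ticket_id=208: team='sec' → inner[sla_hours < 90] → T6
ticket_id=209: team='infra' → outer ELSE → other
ticket_id=210: team='infra' → outer ELSE → other
ticket_id=211: team='net' → outer ELSE → other
ticket_id=212: team='net' → outer ELSE → other
ticket_id=213: team='net' → outer ELSE → other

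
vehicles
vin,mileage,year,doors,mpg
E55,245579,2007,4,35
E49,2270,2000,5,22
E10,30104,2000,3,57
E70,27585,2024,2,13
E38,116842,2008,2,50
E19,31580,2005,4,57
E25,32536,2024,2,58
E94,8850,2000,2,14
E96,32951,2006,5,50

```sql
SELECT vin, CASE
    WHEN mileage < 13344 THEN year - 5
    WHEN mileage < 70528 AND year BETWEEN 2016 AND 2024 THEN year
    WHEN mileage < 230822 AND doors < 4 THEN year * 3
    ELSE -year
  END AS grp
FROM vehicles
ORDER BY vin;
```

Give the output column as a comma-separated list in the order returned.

vin=E10: mileage < 230822 AND doors < 4 → 6000
vin=E19: ELSE → -2005
vin=E25: mileage < 70528 AND year BETWEEN 2016 AND 2024 → 2024
vin=E38: mileage < 230822 AND doors < 4 → 6024
vin=E49: mileage < 13344 → 1995
vin=E55: ELSE → -2007
vin=E70: mileage < 70528 AND year BETWEEN 2016 AND 2024 → 2024
vin=E94: mileage < 13344 → 1995
vin=E96: ELSE → -2006

6000, -2005, 2024, 6024, 1995, -2007, 2024, 1995, -2006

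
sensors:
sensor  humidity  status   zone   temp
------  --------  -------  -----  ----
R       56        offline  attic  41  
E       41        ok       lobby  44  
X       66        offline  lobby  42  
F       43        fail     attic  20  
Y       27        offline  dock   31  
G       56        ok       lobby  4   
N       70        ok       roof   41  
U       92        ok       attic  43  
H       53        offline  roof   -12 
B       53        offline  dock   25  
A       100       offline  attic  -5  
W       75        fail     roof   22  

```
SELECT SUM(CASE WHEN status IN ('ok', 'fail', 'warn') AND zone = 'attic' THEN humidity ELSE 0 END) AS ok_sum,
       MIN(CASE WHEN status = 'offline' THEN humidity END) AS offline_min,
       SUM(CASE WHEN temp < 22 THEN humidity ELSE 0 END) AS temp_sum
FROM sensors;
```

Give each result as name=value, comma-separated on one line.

[ok_sum: status IN ('ok', 'fail', 'warn') AND zone = 'attic']
sensor=R: ✗
sensor=E: ✗
sensor=X: ✗
sensor=F: ✓ → 43
sensor=Y: ✗
sensor=G: ✗
sensor=N: ✗
sensor=U: ✓ → 92
sensor=H: ✗
sensor=B: ✗
sensor=A: ✗
sensor=W: ✗
ok_sum = 43 + 92 = 135
—
[offline_min: status = 'offline']
sensor=R: ✓ → 56
sensor=E: ✗
sensor=X: ✓ → 66
sensor=F: ✗
sensor=Y: ✓ → 27
sensor=G: ✗
sensor=N: ✗
sensor=U: ✗
sensor=H: ✓ → 53
sensor=B: ✓ → 53
sensor=A: ✓ → 100
sensor=W: ✗
offline_min = MIN(56, 66, 27, 53, 53, 100) = 27
—
[temp_sum: temp < 22]
sensor=R: ✗
sensor=E: ✗
sensor=X: ✗
sensor=F: ✓ → 43
sensor=Y: ✗
sensor=G: ✓ → 56
sensor=N: ✗
sensor=U: ✗
sensor=H: ✓ → 53
sensor=B: ✗
sensor=A: ✓ → 100
sensor=W: ✗
temp_sum = 43 + 56 + 53 + 100 = 252

ok_sum=135, offline_min=27, temp_sum=252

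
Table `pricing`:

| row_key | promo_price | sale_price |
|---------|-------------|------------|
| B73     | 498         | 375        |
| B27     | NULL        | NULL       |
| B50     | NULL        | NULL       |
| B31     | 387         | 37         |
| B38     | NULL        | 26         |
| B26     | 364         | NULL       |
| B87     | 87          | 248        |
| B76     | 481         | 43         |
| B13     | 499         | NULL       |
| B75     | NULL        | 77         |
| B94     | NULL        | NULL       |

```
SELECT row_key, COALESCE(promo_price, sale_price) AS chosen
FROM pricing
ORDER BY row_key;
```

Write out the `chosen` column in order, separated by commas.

row_key=B13: promo_price=499 → 499
row_key=B26: promo_price=364 → 364
row_key=B27: promo_price=NULL, sale_price=NULL (all NULL) → NULL
row_key=B31: promo_price=387 → 387
row_key=B38: promo_price=NULL, sale_price=26 → 26
row_key=B50: promo_price=NULL, sale_price=NULL (all NULL) → NULL
row_key=B73: promo_price=498 → 498
row_key=B75: promo_price=NULL, sale_price=77 → 77
row_key=B76: promo_price=481 → 481
row_key=B87: promo_price=87 → 87
row_key=B94: promo_price=NULL, sale_price=NULL (all NULL) → NULL

499, 364, NULL, 387, 26, NULL, 498, 77, 481, 87, NULL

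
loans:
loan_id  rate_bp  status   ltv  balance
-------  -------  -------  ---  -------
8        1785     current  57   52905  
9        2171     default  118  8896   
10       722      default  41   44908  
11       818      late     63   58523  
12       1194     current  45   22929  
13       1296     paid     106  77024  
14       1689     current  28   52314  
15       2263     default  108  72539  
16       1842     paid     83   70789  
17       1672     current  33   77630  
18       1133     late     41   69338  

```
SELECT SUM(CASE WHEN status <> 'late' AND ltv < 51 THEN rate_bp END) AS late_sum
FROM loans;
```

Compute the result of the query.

5277

loan_id=8: ✗
loan_id=9: ✗
loan_id=10: ✓ → 722
loan_id=11: ✗
loan_id=12: ✓ → 1194
loan_id=13: ✗
loan_id=14: ✓ → 1689
loan_id=15: ✗
loan_id=16: ✗
loan_id=17: ✓ → 1672
loan_id=18: ✗
late_sum = 722 + 1194 + 1689 + 1672 = 5277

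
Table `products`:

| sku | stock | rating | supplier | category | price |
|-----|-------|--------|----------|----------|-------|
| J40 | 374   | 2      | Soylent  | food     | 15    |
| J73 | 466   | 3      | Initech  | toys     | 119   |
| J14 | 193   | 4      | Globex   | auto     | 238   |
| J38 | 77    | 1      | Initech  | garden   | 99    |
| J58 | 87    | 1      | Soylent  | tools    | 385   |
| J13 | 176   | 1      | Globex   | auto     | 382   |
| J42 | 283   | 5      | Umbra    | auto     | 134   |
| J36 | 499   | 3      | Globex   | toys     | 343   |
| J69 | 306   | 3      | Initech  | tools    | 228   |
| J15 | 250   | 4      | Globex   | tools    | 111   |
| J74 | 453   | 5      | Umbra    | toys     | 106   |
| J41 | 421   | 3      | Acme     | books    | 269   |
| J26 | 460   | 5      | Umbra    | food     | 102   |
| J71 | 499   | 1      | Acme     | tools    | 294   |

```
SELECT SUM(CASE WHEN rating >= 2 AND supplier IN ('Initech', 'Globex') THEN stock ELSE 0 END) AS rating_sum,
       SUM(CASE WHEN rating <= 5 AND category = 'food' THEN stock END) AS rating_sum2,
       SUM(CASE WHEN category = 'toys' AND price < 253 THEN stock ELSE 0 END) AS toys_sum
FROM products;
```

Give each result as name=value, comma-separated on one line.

rating_sum=1714, rating_sum2=834, toys_sum=919

[rating_sum: rating >= 2 AND supplier IN ('Initech', 'Globex')]
sku=J40: ✗
sku=J73: ✓ → 466
sku=J14: ✓ → 193
sku=J38: ✗
sku=J58: ✗
sku=J13: ✗
sku=J42: ✗
sku=J36: ✓ → 499
sku=J69: ✓ → 306
sku=J15: ✓ → 250
sku=J74: ✗
sku=J41: ✗
sku=J26: ✗
sku=J71: ✗
rating_sum = 466 + 193 + 499 + 306 + 250 = 1714
—
[rating_sum2: rating <= 5 AND category = 'food']
sku=J40: ✓ → 374
sku=J73: ✗
sku=J14: ✗
sku=J38: ✗
sku=J58: ✗
sku=J13: ✗
sku=J42: ✗
sku=J36: ✗
sku=J69: ✗
sku=J15: ✗
sku=J74: ✗
sku=J41: ✗
sku=J26: ✓ → 460
sku=J71: ✗
rating_sum2 = 374 + 460 = 834
—
[toys_sum: category = 'toys' AND price < 253]
sku=J40: ✗
sku=J73: ✓ → 466
sku=J14: ✗
sku=J38: ✗
sku=J58: ✗
sku=J13: ✗
sku=J42: ✗
sku=J36: ✗
sku=J69: ✗
sku=J15: ✗
sku=J74: ✓ → 453
sku=J41: ✗
sku=J26: ✗
sku=J71: ✗
toys_sum = 466 + 453 = 919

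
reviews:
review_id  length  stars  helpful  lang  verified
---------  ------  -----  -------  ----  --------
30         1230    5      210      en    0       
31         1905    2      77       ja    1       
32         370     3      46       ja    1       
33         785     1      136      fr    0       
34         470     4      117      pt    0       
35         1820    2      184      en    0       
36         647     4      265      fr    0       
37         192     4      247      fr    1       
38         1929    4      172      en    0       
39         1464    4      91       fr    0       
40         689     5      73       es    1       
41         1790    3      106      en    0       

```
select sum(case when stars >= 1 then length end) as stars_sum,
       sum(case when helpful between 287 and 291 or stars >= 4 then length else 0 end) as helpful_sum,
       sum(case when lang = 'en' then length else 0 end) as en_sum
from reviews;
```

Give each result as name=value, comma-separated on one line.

[stars_sum: stars >= 1]
review_id=30: ✓ → 1230
review_id=31: ✓ → 1905
review_id=32: ✓ → 370
review_id=33: ✓ → 785
review_id=34: ✓ → 470
review_id=35: ✓ → 1820
review_id=36: ✓ → 647
review_id=37: ✓ → 192
review_id=38: ✓ → 1929
review_id=39: ✓ → 1464
review_id=40: ✓ → 689
review_id=41: ✓ → 1790
stars_sum = 1230 + 1905 + 370 + 785 + 470 + 1820 + 647 + 192 + 1929 + 1464 + 689 + 1790 = 13291
—
[helpful_sum: helpful between 287 and 291 or stars >= 4]
review_id=30: ✓ → 1230
review_id=31: ✗
review_id=32: ✗
review_id=33: ✗
review_id=34: ✓ → 470
review_id=35: ✗
review_id=36: ✓ → 647
review_id=37: ✓ → 192
review_id=38: ✓ → 1929
review_id=39: ✓ → 1464
review_id=40: ✓ → 689
review_id=41: ✗
helpful_sum = 1230 + 470 + 647 + 192 + 1929 + 1464 + 689 = 6621
—
[en_sum: lang = 'en']
review_id=30: ✓ → 1230
review_id=31: ✗
review_id=32: ✗
review_id=33: ✗
review_id=34: ✗
review_id=35: ✓ → 1820
review_id=36: ✗
review_id=37: ✗
review_id=38: ✓ → 1929
review_id=39: ✗
review_id=40: ✗
review_id=41: ✓ → 1790
en_sum = 1230 + 1820 + 1929 + 1790 = 6769

stars_sum=13291, helpful_sum=6621, en_sum=6769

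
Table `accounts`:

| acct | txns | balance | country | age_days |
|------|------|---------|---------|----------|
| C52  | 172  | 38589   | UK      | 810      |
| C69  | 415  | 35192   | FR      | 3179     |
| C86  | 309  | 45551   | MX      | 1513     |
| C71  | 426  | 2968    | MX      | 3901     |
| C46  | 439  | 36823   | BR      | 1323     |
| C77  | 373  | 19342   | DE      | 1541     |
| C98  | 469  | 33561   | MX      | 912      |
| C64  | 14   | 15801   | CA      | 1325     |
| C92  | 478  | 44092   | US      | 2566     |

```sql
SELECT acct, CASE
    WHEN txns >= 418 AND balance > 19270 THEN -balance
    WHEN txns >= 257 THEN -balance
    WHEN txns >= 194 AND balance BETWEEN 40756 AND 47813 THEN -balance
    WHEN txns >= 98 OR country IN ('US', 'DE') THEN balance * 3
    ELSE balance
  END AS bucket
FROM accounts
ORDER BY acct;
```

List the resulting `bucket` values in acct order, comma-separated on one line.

acct=C46: txns >= 418 AND balance > 19270 → -36823
acct=C52: txns >= 98 OR country IN ('US', 'DE') → 115767
acct=C64: ELSE → 15801
acct=C69: txns >= 257 → -35192
acct=C71: txns >= 257 → -2968
acct=C77: txns >= 257 → -19342
acct=C86: txns >= 257 → -45551
acct=C92: txns >= 418 AND balance > 19270 → -44092
acct=C98: txns >= 418 AND balance > 19270 → -33561

-36823, 115767, 15801, -35192, -2968, -19342, -45551, -44092, -33561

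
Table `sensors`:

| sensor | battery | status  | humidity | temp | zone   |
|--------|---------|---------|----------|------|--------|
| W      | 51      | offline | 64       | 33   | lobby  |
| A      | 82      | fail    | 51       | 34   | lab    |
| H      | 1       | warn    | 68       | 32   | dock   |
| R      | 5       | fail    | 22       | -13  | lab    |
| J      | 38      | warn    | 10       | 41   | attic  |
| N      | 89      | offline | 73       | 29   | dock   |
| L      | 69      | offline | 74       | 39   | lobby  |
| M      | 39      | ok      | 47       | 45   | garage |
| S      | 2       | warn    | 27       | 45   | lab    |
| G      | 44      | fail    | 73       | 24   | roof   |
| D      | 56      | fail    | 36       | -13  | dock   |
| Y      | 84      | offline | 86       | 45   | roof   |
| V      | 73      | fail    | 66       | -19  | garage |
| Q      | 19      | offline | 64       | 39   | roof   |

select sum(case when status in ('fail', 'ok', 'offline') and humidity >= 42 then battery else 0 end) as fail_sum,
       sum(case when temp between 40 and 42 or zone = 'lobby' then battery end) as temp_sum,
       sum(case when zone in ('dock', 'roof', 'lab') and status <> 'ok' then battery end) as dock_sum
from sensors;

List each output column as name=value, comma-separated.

[fail_sum: status in ('fail', 'ok', 'offline') and humidity >= 42]
sensor=W: ✓ → 51
sensor=A: ✓ → 82
sensor=H: ✗
sensor=R: ✗
sensor=J: ✗
sensor=N: ✓ → 89
sensor=L: ✓ → 69
sensor=M: ✓ → 39
sensor=S: ✗
sensor=G: ✓ → 44
sensor=D: ✗
sensor=Y: ✓ → 84
sensor=V: ✓ → 73
sensor=Q: ✓ → 19
fail_sum = 51 + 82 + 89 + 69 + 39 + 44 + 84 + 73 + 19 = 550
—
[temp_sum: temp between 40 and 42 or zone = 'lobby']
sensor=W: ✓ → 51
sensor=A: ✗
sensor=H: ✗
sensor=R: ✗
sensor=J: ✓ → 38
sensor=N: ✗
sensor=L: ✓ → 69
sensor=M: ✗
sensor=S: ✗
sensor=G: ✗
sensor=D: ✗
sensor=Y: ✗
sensor=V: ✗
sensor=Q: ✗
temp_sum = 51 + 38 + 69 = 158
—
[dock_sum: zone in ('dock', 'roof', 'lab') and status <> 'ok']
sensor=W: ✗
sensor=A: ✓ → 82
sensor=H: ✓ → 1
sensor=R: ✓ → 5
sensor=J: ✗
sensor=N: ✓ → 89
sensor=L: ✗
sensor=M: ✗
sensor=S: ✓ → 2
sensor=G: ✓ → 44
sensor=D: ✓ → 56
sensor=Y: ✓ → 84
sensor=V: ✗
sensor=Q: ✓ → 19
dock_sum = 82 + 1 + 5 + 89 + 2 + 44 + 56 + 84 + 19 = 382

fail_sum=550, temp_sum=158, dock_sum=382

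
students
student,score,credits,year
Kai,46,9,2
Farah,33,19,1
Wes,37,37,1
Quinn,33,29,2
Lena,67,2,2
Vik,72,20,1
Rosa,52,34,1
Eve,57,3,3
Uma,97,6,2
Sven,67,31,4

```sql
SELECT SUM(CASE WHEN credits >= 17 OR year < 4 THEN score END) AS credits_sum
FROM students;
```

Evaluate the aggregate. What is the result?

student=Kai: ✓ → 46
student=Farah: ✓ → 33
student=Wes: ✓ → 37
student=Quinn: ✓ → 33
student=Lena: ✓ → 67
student=Vik: ✓ → 72
student=Rosa: ✓ → 52
student=Eve: ✓ → 57
student=Uma: ✓ → 97
student=Sven: ✓ → 67
credits_sum = 46 + 33 + 37 + 33 + 67 + 72 + 52 + 57 + 97 + 67 = 561

561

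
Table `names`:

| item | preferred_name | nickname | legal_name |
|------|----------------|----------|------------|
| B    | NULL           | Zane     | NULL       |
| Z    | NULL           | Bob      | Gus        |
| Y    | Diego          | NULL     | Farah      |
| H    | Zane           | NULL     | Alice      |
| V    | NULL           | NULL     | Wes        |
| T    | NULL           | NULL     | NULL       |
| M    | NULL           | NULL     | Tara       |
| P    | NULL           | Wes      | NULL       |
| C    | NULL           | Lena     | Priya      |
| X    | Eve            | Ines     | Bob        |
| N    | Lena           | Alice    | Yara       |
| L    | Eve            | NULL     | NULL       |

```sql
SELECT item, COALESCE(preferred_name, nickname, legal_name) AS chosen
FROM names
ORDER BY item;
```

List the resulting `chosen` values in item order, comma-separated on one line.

Zane, Lena, Zane, Eve, Tara, Lena, Wes, NULL, Wes, Eve, Diego, Bob

item=B: preferred_name=NULL, nickname=Zane → Zane
item=C: preferred_name=NULL, nickname=Lena → Lena
item=H: preferred_name=Zane → Zane
item=L: preferred_name=Eve → Eve
item=M: preferred_name=NULL, nickname=NULL, legal_name=Tara → Tara
item=N: preferred_name=Lena → Lena
item=P: preferred_name=NULL, nickname=Wes → Wes
item=T: preferred_name=NULL, nickname=NULL, legal_name=NULL (all NULL) → NULL
item=V: preferred_name=NULL, nickname=NULL, legal_name=Wes → Wes
item=X: preferred_name=Eve → Eve
item=Y: preferred_name=Diego → Diego
item=Z: preferred_name=NULL, nickname=Bob → Bob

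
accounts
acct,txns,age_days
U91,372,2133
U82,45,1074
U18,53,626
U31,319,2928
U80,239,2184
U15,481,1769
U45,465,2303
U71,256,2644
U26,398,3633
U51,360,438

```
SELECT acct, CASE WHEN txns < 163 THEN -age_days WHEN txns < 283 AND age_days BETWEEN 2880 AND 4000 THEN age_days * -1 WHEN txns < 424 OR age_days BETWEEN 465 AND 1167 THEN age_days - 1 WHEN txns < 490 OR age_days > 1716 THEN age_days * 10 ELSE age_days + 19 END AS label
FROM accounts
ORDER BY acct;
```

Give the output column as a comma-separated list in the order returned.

17690, -626, 3632, 2927, 23030, 437, 2643, 2183, -1074, 2132

acct=U15: txns < 490 OR age_days > 1716 → 17690
acct=U18: txns < 163 → -626
acct=U26: txns < 424 OR age_days BETWEEN 465 AND 1167 → 3632
acct=U31: txns < 424 OR age_days BETWEEN 465 AND 1167 → 2927
acct=U45: txns < 490 OR age_days > 1716 → 23030
acct=U51: txns < 424 OR age_days BETWEEN 465 AND 1167 → 437
acct=U71: txns < 424 OR age_days BETWEEN 465 AND 1167 → 2643
acct=U80: txns < 424 OR age_days BETWEEN 465 AND 1167 → 2183
acct=U82: txns < 163 → -1074
acct=U91: txns < 424 OR age_days BETWEEN 465 AND 1167 → 2132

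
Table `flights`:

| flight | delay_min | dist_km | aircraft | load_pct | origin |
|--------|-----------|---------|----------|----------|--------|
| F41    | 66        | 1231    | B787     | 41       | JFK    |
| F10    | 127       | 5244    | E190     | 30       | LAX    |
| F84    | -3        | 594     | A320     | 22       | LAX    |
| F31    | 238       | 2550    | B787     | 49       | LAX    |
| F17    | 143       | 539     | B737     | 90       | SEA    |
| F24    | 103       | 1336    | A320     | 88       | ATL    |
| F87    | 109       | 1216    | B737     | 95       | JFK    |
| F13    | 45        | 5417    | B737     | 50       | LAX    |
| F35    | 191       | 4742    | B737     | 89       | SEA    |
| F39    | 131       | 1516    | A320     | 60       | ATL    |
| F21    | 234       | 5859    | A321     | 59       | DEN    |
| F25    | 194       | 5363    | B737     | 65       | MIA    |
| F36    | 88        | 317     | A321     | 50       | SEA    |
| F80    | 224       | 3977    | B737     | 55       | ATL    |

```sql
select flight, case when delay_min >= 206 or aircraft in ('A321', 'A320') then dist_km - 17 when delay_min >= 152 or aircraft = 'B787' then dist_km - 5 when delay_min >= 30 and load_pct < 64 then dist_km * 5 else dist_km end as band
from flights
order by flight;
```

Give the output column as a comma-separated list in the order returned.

flight=F10: delay_min >= 30 and load_pct < 64 → 26220
flight=F13: delay_min >= 30 and load_pct < 64 → 27085
flight=F17: ELSE → 539
flight=F21: delay_min >= 206 or aircraft in ('A321', 'A320') → 5842
flight=F24: delay_min >= 206 or aircraft in ('A321', 'A320') → 1319
flight=F25: delay_min >= 152 or aircraft = 'B787' → 5358
flight=F31: delay_min >= 206 or aircraft in ('A321', 'A320') → 2533
flight=F35: delay_min >= 152 or aircraft = 'B787' → 4737
flight=F36: delay_min >= 206 or aircraft in ('A321', 'A320') → 300
flight=F39: delay_min >= 206 or aircraft in ('A321', 'A320') → 1499
flight=F41: delay_min >= 152 or aircraft = 'B787' → 1226
flight=F80: delay_min >= 206 or aircraft in ('A321', 'A320') → 3960
flight=F84: delay_min >= 206 or aircraft in ('A321', 'A320') → 577
flight=F87: ELSE → 1216

26220, 27085, 539, 5842, 1319, 5358, 2533, 4737, 300, 1499, 1226, 3960, 577, 1216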